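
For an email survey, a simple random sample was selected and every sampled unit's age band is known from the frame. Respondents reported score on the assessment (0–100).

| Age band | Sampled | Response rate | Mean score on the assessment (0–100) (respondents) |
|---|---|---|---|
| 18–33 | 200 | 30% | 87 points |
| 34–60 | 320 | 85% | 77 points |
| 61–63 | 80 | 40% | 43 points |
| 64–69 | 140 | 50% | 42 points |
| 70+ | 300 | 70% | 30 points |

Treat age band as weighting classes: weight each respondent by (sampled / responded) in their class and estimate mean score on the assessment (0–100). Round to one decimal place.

Weighting each respondent by the inverse class response rate inflates each class back to its sampled size, so the class weight is n_sampled:
  18–33: 200 × 87 = 17,400
  34–60: 320 × 77 = 24,640
  61–63: 80 × 43 = 3440
  64–69: 140 × 42 = 5880
  70+: 300 × 30 = 9000
Adjusted estimate = 60,360 / 1,040 = 58.0385 → 58.0.

58.0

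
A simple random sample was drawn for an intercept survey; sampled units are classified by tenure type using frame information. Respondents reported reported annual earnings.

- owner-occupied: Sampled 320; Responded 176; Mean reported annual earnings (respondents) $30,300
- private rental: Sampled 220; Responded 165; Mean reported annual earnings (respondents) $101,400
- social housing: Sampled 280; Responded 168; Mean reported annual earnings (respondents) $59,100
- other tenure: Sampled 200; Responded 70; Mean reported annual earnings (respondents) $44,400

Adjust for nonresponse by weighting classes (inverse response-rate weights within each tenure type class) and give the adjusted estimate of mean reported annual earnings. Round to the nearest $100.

$56,300

Class response rates: owner-occupied 176/320 = 55%, private rental 165/220 = 75%, social housing 168/280 = 60%, other tenure 70/200 = 35%.
With weight = n_sampled/n_responded per class, the weighted class total is n_sampled:
  owner-occupied: 320 × 30,300 = 9,696,000
  private rental: 220 × 101,400 = 22,308,000
  social housing: 280 × 59,100 = 16,548,000
  other tenure: 200 × 44,400 = 8,880,000
Adjusted estimate = 57,432,000 / 1,020 = 56305.9 → $56,300.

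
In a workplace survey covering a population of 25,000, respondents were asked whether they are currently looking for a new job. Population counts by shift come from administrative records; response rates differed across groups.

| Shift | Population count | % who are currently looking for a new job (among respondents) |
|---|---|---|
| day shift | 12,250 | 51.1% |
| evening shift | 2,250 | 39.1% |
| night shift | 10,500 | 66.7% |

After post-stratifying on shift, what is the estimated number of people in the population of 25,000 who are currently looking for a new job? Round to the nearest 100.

14,100

Apply each group's respondent rate to its population count:
  day shift: 12,250 × 51.1% = 6259.75
  evening shift: 2,250 × 39.1% = 879.75
  night shift: 10,500 × 66.7% = 7003.5
Estimated total = 14,143 → 14,100.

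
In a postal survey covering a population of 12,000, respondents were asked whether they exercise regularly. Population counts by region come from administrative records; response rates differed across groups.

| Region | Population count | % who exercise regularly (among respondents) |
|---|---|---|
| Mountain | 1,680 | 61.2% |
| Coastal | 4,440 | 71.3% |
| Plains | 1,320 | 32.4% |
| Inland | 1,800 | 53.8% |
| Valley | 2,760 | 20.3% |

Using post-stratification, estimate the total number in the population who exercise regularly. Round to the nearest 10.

Estimated count per cell = population count × respondent percentage:
  Mountain: 1,680 × 61.2% = 1028.16
  Coastal: 4,440 × 71.3% = 3165.72
  Plains: 1,320 × 32.4% = 427.68
  Inland: 1,800 × 53.8% = 968.4
  Valley: 2,760 × 20.3% = 560.28
Estimated total = 6150.24 → 6,150.

6,150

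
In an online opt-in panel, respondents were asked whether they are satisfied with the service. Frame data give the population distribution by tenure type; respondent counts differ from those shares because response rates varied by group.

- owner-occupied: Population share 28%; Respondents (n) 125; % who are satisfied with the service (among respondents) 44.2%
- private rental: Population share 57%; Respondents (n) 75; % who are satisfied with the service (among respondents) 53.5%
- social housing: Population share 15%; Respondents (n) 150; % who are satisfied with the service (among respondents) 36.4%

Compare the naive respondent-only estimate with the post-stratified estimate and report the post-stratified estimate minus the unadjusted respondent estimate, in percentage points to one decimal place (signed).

Unadjusted (pooled respondent) estimate weights by respondent counts:
  (125/350)×44.2 + (75/350)×53.5 + (150/350)×36.4 = 42.85%
Reweighting by population tenure type shares:
  0.28×44.2 + 0.57×53.5 + 0.15×36.4 = 48.331%
Difference = 48.331 − 42.85 = 5.481 pp.

+5.5 percentage points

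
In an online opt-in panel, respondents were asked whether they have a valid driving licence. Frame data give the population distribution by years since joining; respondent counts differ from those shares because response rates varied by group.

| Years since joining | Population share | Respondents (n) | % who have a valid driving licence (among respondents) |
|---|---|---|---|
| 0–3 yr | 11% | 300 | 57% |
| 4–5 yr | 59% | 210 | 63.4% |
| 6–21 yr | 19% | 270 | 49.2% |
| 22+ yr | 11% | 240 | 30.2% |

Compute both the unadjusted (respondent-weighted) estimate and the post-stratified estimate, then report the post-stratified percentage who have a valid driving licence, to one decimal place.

Unadjusted (pooled respondent) estimate weights by respondent counts:
  (300/1020)×57 + (210/1020)×63.4 + (270/1020)×49.2 + (240/1020)×30.2 = 49.9471%
Post-stratifying to population shares instead:
  0.11×57 + 0.59×63.4 + 0.19×49.2 + 0.11×30.2 = 56.346%

56.3%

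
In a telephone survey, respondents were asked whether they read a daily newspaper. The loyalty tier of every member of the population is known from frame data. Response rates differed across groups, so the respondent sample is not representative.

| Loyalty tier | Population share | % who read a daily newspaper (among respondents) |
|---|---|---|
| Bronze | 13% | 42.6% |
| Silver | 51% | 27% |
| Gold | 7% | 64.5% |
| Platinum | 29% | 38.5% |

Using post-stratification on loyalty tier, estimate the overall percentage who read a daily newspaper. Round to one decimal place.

Each cell contributes population-share × respondent value:
  Bronze: 0.13 × 42.6 = 5.538
  Silver: 0.51 × 27 = 13.77
  Gold: 0.07 × 64.5 = 4.515
  Platinum: 0.29 × 38.5 = 11.165
Post-stratified estimate = 34.988 → 35.0%.

35.0%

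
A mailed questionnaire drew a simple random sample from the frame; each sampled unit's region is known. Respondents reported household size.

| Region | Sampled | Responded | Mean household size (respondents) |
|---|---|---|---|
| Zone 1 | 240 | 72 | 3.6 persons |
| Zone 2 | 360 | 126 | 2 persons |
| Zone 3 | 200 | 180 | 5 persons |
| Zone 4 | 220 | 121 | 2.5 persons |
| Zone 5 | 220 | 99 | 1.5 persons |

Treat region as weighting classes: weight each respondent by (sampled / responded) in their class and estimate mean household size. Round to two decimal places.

Class response rates: Zone 1 72/240 = 30%, Zone 2 126/360 = 35%, Zone 3 180/200 = 90%, Zone 4 121/220 = 55%, Zone 5 99/220 = 45%.
Inverse-response-rate weighting restores each class to its sampled count, so class totals weight by n_sampled:
  Zone 1: 240 × 3.6 = 864
  Zone 2: 360 × 2 = 720
  Zone 3: 200 × 5 = 1000
  Zone 4: 220 × 2.5 = 550
  Zone 5: 220 × 1.5 = 330
Adjusted estimate = 3464 / 1,240 = 2.79355 → 2.79.

2.79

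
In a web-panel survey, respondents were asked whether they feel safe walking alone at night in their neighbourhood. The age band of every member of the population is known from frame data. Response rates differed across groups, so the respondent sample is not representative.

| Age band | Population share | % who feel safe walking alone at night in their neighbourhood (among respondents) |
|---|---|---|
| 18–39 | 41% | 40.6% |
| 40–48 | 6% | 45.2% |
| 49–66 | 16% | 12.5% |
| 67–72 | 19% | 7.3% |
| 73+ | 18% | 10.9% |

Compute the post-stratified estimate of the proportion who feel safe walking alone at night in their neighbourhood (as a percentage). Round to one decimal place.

24.7%

Post-stratification weights by population share, not respondent share:
  18–39: 0.41 × 40.6 = 16.646
  40–48: 0.06 × 45.2 = 2.712
  49–66: 0.16 × 12.5 = 2
  67–72: 0.19 × 7.3 = 1.387
  73+: 0.18 × 10.9 = 1.962
Post-stratified estimate = 24.707 → 24.7%.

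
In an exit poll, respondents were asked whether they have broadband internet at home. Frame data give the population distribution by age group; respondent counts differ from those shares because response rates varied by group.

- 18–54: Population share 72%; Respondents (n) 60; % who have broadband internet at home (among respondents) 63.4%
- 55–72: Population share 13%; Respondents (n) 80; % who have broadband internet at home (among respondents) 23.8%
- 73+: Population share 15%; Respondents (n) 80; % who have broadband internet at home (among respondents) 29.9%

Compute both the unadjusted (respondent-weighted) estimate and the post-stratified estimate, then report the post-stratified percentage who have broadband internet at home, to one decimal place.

53.2%

Unadjusted (pooled respondent) estimate weights by respondent counts:
  (60/220)×63.4 + (80/220)×23.8 + (80/220)×29.9 = 36.8182%
Reweighting by population age group shares:
  0.72×63.4 + 0.13×23.8 + 0.15×29.9 = 53.227%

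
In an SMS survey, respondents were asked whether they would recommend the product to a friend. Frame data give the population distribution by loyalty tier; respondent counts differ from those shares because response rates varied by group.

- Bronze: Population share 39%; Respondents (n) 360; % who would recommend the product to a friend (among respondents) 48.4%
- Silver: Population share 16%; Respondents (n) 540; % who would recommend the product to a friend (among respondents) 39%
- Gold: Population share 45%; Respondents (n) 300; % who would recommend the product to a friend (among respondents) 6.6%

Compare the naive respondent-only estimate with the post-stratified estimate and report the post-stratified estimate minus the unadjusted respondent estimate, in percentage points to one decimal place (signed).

Without adjustment, the pooled respondent share is:
  (360/1200)×48.4 + (540/1200)×39 + (300/1200)×6.6 = 33.72%
Post-stratifying to population shares instead:
  0.39×48.4 + 0.16×39 + 0.45×6.6 = 28.086%
Difference = 28.086 − 33.72 = -5.634 pp.

-5.6 percentage points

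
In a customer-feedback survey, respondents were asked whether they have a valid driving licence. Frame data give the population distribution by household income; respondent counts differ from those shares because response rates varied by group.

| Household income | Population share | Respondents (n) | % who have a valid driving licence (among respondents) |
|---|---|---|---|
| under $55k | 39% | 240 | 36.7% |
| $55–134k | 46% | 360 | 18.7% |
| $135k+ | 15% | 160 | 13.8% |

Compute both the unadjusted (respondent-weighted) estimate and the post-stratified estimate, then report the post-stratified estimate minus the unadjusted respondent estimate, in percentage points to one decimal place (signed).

+1.6 percentage points

Without adjustment, the pooled respondent share is:
  (240/760)×36.7 + (360/760)×18.7 + (160/760)×13.8 = 23.3526%
Reweighting by population household income shares:
  0.39×36.7 + 0.46×18.7 + 0.15×13.8 = 24.985%
Difference = 24.985 − 23.3526 = 1.6324 pp.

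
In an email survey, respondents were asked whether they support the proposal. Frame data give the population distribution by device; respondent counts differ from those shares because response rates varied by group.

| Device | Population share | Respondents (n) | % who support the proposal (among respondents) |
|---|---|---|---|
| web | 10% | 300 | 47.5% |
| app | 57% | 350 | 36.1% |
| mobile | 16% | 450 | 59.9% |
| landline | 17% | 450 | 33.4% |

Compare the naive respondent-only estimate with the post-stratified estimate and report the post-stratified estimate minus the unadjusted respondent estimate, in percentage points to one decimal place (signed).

Without adjustment, the pooled respondent share is:
  (300/1550)×47.5 + (350/1550)×36.1 + (450/1550)×59.9 + (450/1550)×33.4 = 44.4323%
Post-stratifying to population shares instead:
  0.1×47.5 + 0.57×36.1 + 0.16×59.9 + 0.17×33.4 = 40.589%
Difference = 40.589 − 44.4323 = -3.8433 pp.

-3.8 percentage points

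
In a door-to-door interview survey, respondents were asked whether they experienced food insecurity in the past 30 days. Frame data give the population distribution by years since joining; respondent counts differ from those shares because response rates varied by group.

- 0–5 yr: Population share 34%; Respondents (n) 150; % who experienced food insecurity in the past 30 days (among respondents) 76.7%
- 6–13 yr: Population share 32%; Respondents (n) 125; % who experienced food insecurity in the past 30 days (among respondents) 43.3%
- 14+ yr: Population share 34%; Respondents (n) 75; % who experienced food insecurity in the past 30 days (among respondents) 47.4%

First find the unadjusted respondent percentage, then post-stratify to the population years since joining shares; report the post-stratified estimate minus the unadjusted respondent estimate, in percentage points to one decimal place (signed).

-2.4 percentage points

Without adjustment, the pooled respondent share is:
  (150/350)×76.7 + (125/350)×43.3 + (75/350)×47.4 = 58.4929%
Post-stratifying to population shares instead:
  0.34×76.7 + 0.32×43.3 + 0.34×47.4 = 56.05%
Difference = 56.05 − 58.4929 = -2.4429 pp.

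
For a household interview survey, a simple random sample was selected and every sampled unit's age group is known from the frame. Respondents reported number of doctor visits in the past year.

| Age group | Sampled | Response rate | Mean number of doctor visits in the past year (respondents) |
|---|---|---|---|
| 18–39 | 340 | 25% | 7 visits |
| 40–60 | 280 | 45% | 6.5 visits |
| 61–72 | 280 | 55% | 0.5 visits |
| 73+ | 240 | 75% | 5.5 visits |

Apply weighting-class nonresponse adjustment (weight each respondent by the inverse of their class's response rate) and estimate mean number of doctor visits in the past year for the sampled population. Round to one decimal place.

Weighting each respondent by the inverse class response rate inflates each class back to its sampled size, so the class weight is n_sampled:
  18–39: 340 × 7 = 2380
  40–60: 280 × 6.5 = 1820
  61–72: 280 × 0.5 = 140
  73+: 240 × 5.5 = 1320
Adjusted estimate = 5660 / 1,140 = 4.96491 → 5.0.

5.0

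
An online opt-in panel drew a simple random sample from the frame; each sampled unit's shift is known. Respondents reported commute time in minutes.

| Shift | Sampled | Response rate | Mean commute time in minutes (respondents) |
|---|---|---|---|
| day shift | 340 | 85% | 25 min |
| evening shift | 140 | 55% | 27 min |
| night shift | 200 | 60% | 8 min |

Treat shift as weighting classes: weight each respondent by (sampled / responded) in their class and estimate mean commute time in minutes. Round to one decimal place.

20.4

With weight = n_sampled/n_responded per class, the weighted class total is n_sampled:
  day shift: 340 × 25 = 8500
  evening shift: 140 × 27 = 3780
  night shift: 200 × 8 = 1600
Adjusted estimate = 13,880 / 680 = 20.4118 → 20.4.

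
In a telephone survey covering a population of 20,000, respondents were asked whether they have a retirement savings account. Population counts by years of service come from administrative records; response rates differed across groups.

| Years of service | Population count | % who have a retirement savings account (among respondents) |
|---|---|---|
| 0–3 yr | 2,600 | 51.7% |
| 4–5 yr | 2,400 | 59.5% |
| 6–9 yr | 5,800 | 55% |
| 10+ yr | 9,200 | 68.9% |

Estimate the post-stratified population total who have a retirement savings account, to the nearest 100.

Estimated count per cell = population count × respondent percentage:
  0–3 yr: 2,600 × 51.7% = 1344.2
  4–5 yr: 2,400 × 59.5% = 1428
  6–9 yr: 5,800 × 55% = 3190
  10+ yr: 9,200 × 68.9% = 6338.8
Estimated total = 12,301 → 12,300.

12,300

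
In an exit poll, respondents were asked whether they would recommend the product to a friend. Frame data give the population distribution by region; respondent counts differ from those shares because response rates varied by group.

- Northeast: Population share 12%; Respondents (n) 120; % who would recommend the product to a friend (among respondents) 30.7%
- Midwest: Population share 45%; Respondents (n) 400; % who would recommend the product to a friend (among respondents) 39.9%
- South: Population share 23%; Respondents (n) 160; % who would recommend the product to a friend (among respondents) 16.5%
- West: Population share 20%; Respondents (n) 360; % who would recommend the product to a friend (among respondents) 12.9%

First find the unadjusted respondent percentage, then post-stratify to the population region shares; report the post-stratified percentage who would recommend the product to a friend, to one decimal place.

Without adjustment, the pooled respondent share is:
  (120/1040)×30.7 + (400/1040)×39.9 + (160/1040)×16.5 + (360/1040)×12.9 = 25.8923%
Post-stratifying to population shares instead:
  0.12×30.7 + 0.45×39.9 + 0.23×16.5 + 0.2×12.9 = 28.014%

28.0%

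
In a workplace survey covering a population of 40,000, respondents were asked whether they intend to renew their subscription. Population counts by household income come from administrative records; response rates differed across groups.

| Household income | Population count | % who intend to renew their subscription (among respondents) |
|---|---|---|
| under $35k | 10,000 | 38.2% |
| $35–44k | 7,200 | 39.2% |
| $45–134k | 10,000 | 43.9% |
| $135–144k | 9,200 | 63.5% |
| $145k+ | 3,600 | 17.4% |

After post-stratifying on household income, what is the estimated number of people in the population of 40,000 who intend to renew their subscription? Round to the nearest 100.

Apply each group's respondent rate to its population count:
  under $35k: 10,000 × 38.2% = 3820
  $35–44k: 7,200 × 39.2% = 2822.4
  $45–134k: 10,000 × 43.9% = 4390
  $135–144k: 9,200 × 63.5% = 5842
  $145k+: 3,600 × 17.4% = 626.4
Estimated total = 17500.8 → 17,500.

17,500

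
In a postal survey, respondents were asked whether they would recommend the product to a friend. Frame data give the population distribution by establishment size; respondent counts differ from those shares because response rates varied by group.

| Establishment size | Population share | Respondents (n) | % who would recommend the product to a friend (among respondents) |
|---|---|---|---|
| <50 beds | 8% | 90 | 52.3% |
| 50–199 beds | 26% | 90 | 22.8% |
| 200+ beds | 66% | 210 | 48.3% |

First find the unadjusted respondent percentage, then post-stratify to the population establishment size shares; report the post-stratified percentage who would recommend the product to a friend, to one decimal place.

42.0%

Unadjusted (pooled respondent) estimate weights by respondent counts:
  (90/390)×52.3 + (90/390)×22.8 + (210/390)×48.3 = 43.3385%
Post-stratifying to population shares instead:
  0.08×52.3 + 0.26×22.8 + 0.66×48.3 = 41.99%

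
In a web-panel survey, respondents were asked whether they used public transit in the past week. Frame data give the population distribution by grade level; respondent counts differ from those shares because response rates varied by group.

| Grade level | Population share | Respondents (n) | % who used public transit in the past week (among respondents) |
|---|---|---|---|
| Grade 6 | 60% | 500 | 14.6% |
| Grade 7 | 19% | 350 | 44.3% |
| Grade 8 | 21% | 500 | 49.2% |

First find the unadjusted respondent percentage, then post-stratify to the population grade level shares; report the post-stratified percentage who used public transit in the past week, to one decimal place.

Unadjusted (pooled respondent) estimate weights by respondent counts:
  (500/1350)×14.6 + (350/1350)×44.3 + (500/1350)×49.2 = 35.1148%
Reweighting by population grade level shares:
  0.6×14.6 + 0.19×44.3 + 0.21×49.2 = 27.509%

27.5%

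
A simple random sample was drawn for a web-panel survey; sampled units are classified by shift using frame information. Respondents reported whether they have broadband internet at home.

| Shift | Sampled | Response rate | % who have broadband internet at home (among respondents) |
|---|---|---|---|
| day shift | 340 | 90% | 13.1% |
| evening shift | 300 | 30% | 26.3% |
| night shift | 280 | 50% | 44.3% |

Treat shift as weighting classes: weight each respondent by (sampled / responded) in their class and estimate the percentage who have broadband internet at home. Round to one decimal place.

Weighting each respondent by the inverse class response rate inflates each class back to its sampled size, so the class weight is n_sampled:
  day shift: 340 × 13.1 = 4454
  evening shift: 300 × 26.3 = 7890
  night shift: 280 × 44.3 = 12,404
Adjusted estimate = 24,748 / 920 = 26.9 → 26.9%.

26.9%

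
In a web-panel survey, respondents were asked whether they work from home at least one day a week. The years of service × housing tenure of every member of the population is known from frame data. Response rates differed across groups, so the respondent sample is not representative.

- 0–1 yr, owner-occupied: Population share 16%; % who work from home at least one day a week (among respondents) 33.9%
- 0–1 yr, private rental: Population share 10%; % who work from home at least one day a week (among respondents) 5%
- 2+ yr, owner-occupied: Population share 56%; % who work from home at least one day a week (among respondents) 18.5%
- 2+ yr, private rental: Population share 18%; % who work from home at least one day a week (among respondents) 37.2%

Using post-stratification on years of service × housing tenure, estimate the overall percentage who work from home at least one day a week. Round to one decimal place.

23.0%

Reweight to the known years of service × housing tenure distribution:
  0–1 yr, owner-occupied: 0.16 × 33.9 = 5.424
  0–1 yr, private rental: 0.1 × 5 = 0.5
  2+ yr, owner-occupied: 0.56 × 18.5 = 10.36
  2+ yr, private rental: 0.18 × 37.2 = 6.696
Post-stratified estimate = 22.98 → 23.0%.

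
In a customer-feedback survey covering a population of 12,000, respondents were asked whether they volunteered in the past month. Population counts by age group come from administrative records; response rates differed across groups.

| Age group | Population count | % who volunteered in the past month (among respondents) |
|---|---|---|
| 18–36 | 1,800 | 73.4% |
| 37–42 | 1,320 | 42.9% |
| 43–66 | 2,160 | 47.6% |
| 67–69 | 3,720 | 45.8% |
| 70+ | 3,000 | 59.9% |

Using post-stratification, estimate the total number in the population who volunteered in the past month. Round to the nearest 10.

6,420

Estimated count per cell = population count × respondent percentage:
  18–36: 1,800 × 73.4% = 1321.2
  37–42: 1,320 × 42.9% = 566.28
  43–66: 2,160 × 47.6% = 1028.16
  67–69: 3,720 × 45.8% = 1703.76
  70+: 3,000 × 59.9% = 1797
Estimated total = 6416.4 → 6,420.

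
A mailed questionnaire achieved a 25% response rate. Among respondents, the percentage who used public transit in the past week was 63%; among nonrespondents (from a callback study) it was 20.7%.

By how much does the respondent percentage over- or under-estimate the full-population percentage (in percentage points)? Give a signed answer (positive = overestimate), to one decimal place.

Nonresponse fraction = 1 − 0.25 = 0.75.
Bias = (nonresponse fraction) × (respondent percentage − nonrespondent percentage)
     = 0.75 × (63 − 20.7) = 0.75 × 42.3 = 31.725.

+31.7 percentage points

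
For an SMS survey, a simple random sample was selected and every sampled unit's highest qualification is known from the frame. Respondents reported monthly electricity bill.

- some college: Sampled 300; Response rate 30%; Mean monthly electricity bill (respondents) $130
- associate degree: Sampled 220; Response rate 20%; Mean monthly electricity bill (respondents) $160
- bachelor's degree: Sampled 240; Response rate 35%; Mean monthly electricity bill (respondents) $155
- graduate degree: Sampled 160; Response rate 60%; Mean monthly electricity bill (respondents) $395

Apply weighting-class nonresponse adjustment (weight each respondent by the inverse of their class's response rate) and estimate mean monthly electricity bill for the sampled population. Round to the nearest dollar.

$190

With weight = n_sampled/n_responded per class, the weighted class total is n_sampled:
  some college: 300 × 130 = 39,000
  associate degree: 220 × 160 = 35,200
  bachelor's degree: 240 × 155 = 37,200
  graduate degree: 160 × 395 = 63,200
Adjusted estimate = 174,600 / 920 = 189.783 → $190.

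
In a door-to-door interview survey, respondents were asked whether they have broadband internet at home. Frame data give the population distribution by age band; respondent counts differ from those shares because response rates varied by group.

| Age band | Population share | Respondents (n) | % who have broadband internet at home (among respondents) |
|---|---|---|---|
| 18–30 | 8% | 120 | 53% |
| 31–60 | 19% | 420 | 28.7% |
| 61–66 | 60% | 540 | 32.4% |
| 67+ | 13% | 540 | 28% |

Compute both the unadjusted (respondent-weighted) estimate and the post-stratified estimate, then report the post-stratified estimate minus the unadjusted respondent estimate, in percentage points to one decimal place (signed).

+1.3 percentage points

Unadjusted (pooled respondent) estimate weights by respondent counts:
  (120/1620)×53 + (420/1620)×28.7 + (540/1620)×32.4 + (540/1620)×28 = 31.5%
Post-stratifying to population shares instead:
  0.08×53 + 0.19×28.7 + 0.6×32.4 + 0.13×28 = 32.773%
Difference = 32.773 − 31.5 = 1.273 pp.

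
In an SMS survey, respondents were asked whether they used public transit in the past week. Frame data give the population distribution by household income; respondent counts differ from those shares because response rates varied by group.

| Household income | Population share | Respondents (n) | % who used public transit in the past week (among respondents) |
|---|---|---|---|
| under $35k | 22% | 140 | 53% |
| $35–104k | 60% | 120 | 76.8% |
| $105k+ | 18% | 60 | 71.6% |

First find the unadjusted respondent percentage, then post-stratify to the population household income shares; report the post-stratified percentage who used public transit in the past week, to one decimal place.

70.6%

Naive respondent-only estimate (weights = respondent counts):
  (140/320)×53 + (120/320)×76.8 + (60/320)×71.6 = 65.4125%
Post-stratified estimate weights by population shares:
  0.22×53 + 0.6×76.8 + 0.18×71.6 = 70.628%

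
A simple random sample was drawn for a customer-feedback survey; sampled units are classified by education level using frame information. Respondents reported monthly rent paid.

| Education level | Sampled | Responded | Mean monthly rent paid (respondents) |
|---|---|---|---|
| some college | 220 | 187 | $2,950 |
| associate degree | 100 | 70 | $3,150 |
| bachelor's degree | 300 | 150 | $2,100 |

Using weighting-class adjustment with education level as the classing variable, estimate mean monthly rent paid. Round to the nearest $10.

$2,570

Response rates by class: some college 187/220 = 85%, associate degree 70/100 = 70%, bachelor's degree 150/300 = 50%.
Inverse-response-rate weighting restores each class to its sampled count, so class totals weight by n_sampled:
  some college: 220 × 2950 = 649,000
  associate degree: 100 × 3150 = 315,000
  bachelor's degree: 300 × 2100 = 630,000
Adjusted estimate = 1,594,000 / 620 = 2570.97 → $2,570.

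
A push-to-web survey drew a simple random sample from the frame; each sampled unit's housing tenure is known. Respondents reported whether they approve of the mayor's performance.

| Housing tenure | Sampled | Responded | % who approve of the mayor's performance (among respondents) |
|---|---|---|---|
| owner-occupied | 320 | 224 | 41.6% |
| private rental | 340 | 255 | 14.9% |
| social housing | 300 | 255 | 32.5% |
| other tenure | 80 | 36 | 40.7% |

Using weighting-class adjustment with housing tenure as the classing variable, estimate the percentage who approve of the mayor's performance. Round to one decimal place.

Response rates by class: owner-occupied 224/320 = 70%, private rental 255/340 = 75%, social housing 255/300 = 85%, other tenure 36/80 = 45%.
With weight = n_sampled/n_responded per class, the weighted class total is n_sampled:
  owner-occupied: 320 × 41.6 = 13,312
  private rental: 340 × 14.9 = 5066
  social housing: 300 × 32.5 = 9750
  other tenure: 80 × 40.7 = 3256
Adjusted estimate = 31,384 / 1,040 = 30.1769 → 30.2%.

30.2%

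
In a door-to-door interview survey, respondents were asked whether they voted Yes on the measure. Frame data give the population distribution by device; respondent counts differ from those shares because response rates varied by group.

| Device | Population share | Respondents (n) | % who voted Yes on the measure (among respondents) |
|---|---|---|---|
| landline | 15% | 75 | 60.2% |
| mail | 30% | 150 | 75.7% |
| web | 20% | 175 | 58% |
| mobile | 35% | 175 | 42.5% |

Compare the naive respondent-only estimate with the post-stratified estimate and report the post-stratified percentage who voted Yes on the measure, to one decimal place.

Without adjustment, the pooled respondent share is:
  (75/575)×60.2 + (150/575)×75.7 + (175/575)×58 + (175/575)×42.5 = 58.187%
Post-stratifying to population shares instead:
  0.15×60.2 + 0.3×75.7 + 0.2×58 + 0.35×42.5 = 58.215%

58.2%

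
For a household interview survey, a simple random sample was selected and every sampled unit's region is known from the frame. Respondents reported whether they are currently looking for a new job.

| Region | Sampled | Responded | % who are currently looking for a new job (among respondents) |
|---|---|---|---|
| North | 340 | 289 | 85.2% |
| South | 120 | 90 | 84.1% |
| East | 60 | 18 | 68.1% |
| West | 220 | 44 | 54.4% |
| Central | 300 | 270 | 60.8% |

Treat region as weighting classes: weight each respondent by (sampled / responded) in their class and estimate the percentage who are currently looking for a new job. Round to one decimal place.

70.5%

Response rates by class: North 289/340 = 85%, South 90/120 = 75%, East 18/60 = 30%, West 44/220 = 20%, Central 270/300 = 90%.
Inverse-response-rate weighting restores each class to its sampled count, so class totals weight by n_sampled:
  North: 340 × 85.2 = 28,968
  South: 120 × 84.1 = 10,092
  East: 60 × 68.1 = 4086
  West: 220 × 54.4 = 11,968
  Central: 300 × 60.8 = 18,240
Adjusted estimate = 73,354 / 1,040 = 70.5327 → 70.5%.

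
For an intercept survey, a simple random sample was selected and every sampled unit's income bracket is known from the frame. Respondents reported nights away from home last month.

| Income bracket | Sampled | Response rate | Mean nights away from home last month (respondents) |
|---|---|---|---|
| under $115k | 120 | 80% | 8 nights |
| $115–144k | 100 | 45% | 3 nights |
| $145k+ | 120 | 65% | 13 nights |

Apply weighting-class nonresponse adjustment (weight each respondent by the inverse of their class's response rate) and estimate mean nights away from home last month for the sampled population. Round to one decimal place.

Inverse-response-rate weighting restores each class to its sampled count, so class totals weight by n_sampled:
  under $115k: 120 × 8 = 960
  $115–144k: 100 × 3 = 300
  $145k+: 120 × 13 = 1560
Adjusted estimate = 2820 / 340 = 8.29412 → 8.3.

8.3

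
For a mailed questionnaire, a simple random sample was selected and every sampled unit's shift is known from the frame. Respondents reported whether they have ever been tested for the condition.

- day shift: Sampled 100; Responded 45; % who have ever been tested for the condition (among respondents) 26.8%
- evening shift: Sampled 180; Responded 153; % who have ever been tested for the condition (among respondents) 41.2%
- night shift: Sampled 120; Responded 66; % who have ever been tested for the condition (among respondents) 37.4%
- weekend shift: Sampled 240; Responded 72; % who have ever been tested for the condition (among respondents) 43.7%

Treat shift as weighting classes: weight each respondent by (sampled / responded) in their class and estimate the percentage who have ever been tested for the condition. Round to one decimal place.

Class response rates: day shift 45/100 = 45%, evening shift 153/180 = 85%, night shift 66/120 = 55%, weekend shift 72/240 = 30%.
Each respondent's weight = sampled/responded in their class; summing within a class gives n_sampled, so:
  day shift: 100 × 26.8 = 2680
  evening shift: 180 × 41.2 = 7416
  night shift: 120 × 37.4 = 4488
  weekend shift: 240 × 43.7 = 10,488
Adjusted estimate = 25,072 / 640 = 39.175 → 39.2%.

39.2%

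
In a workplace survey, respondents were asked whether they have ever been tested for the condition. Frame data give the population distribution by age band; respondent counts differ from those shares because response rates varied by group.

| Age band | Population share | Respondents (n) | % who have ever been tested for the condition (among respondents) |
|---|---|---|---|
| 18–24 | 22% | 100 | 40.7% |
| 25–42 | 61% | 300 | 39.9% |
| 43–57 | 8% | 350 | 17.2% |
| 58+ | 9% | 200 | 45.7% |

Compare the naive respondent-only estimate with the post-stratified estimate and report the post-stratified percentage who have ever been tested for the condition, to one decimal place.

Unadjusted (pooled respondent) estimate weights by respondent counts:
  (100/950)×40.7 + (300/950)×39.9 + (350/950)×17.2 + (200/950)×45.7 = 32.8421%
Post-stratifying to population shares instead:
  0.22×40.7 + 0.61×39.9 + 0.08×17.2 + 0.09×45.7 = 38.782%

38.8%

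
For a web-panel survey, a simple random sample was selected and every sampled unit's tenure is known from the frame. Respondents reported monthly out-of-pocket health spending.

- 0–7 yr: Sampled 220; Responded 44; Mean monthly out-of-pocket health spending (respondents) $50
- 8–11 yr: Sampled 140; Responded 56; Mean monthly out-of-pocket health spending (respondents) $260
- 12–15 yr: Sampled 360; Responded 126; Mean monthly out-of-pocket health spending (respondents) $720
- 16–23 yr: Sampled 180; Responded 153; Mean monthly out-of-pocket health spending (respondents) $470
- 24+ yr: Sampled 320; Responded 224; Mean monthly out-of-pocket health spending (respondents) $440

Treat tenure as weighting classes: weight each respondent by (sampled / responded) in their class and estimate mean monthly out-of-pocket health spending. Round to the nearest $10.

$440

Class response rates: 0–7 yr 44/220 = 20%, 8–11 yr 56/140 = 40%, 12–15 yr 126/360 = 35%, 16–23 yr 153/180 = 85%, 24+ yr 224/320 = 70%.
Inverse-response-rate weighting restores each class to its sampled count, so class totals weight by n_sampled:
  0–7 yr: 220 × 50 = 11,000
  8–11 yr: 140 × 260 = 36,400
  12–15 yr: 360 × 720 = 259,200
  16–23 yr: 180 × 470 = 84,600
  24+ yr: 320 × 440 = 140,800
Adjusted estimate = 532,000 / 1,220 = 436.066 → $440.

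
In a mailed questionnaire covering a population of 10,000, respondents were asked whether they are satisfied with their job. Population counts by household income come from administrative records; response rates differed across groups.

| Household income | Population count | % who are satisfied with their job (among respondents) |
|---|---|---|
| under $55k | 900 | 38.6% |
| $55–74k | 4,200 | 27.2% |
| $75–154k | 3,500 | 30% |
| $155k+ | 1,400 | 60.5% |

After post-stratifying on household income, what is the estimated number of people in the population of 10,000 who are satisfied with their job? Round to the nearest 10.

Apply each group's respondent rate to its population count:
  under $55k: 900 × 38.6% = 347.4
  $55–74k: 4,200 × 27.2% = 1142.4
  $75–154k: 3,500 × 30% = 1050
  $155k+: 1,400 × 60.5% = 847
Estimated total = 3386.8 → 3,390.

3,390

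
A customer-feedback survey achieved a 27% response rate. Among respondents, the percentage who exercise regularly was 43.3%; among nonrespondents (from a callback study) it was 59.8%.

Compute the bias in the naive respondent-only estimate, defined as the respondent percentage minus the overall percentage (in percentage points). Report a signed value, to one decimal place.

-12.0 percentage points

Nonresponse fraction = 1 − 0.27 = 0.73.
Bias = (nonresponse fraction) × (respondent percentage − nonrespondent percentage)
     = 0.73 × (43.3 − 59.8) = 0.73 × -16.5 = -12.045.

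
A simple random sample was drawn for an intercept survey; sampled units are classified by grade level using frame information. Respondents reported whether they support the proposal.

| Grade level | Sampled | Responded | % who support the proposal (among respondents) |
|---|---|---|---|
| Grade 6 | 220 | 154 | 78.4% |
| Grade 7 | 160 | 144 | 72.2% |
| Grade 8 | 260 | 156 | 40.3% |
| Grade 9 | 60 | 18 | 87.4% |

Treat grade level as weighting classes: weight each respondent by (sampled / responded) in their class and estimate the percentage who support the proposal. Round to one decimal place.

Class response rates: Grade 6 154/220 = 70%, Grade 7 144/160 = 90%, Grade 8 156/260 = 60%, Grade 9 18/60 = 30%.
Each respondent's weight = sampled/responded in their class; summing within a class gives n_sampled, so:
  Grade 6: 220 × 78.4 = 17,248
  Grade 7: 160 × 72.2 = 11,552
  Grade 8: 260 × 40.3 = 10,478
  Grade 9: 60 × 87.4 = 5244
Adjusted estimate = 44,522 / 700 = 63.6029 → 63.6%.

63.6%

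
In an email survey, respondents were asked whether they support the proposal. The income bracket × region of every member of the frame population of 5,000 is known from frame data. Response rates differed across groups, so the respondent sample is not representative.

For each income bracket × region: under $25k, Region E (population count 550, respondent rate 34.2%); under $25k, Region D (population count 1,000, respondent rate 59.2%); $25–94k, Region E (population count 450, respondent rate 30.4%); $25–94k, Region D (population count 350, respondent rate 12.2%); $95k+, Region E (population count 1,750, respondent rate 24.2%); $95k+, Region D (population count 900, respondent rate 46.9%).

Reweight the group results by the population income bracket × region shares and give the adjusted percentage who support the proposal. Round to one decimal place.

Post-stratification weights by population share, not respondent share:
  under $25k, Region E: (550/5,000) × 34.2 = 3.762
  under $25k, Region D: (1,000/5,000) × 59.2 = 11.84
  $25–94k, Region E: (450/5,000) × 30.4 = 2.736
  $25–94k, Region D: (350/5,000) × 12.2 = 0.854
  $95k+, Region E: (1,750/5,000) × 24.2 = 8.47
  $95k+, Region D: (900/5,000) × 46.9 = 8.442
Post-stratified estimate = 36.104 → 36.1%.

36.1%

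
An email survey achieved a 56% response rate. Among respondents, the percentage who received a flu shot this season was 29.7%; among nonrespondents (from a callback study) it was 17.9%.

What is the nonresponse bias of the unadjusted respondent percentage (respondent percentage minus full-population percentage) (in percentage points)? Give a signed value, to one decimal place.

Nonresponse fraction = 1 − 0.56 = 0.44.
Bias = (nonresponse fraction) × (respondent percentage − nonrespondent percentage)
     = 0.44 × (29.7 − 17.9) = 0.44 × 11.8 = 5.192.

+5.2 percentage points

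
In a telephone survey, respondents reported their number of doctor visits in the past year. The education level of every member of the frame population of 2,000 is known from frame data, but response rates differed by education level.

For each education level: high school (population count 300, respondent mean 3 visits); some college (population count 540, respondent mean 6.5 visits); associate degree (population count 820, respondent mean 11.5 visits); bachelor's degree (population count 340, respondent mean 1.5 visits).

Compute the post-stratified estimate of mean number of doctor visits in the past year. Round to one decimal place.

Reweight to the known education level distribution:
  high school: (300/2,000) × 3 = 0.45
  some college: (540/2,000) × 6.5 = 1.755
  associate degree: (820/2,000) × 11.5 = 4.715
  bachelor's degree: (340/2,000) × 1.5 = 0.255
Post-stratified estimate = 7.175 → 7.2.

7.2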